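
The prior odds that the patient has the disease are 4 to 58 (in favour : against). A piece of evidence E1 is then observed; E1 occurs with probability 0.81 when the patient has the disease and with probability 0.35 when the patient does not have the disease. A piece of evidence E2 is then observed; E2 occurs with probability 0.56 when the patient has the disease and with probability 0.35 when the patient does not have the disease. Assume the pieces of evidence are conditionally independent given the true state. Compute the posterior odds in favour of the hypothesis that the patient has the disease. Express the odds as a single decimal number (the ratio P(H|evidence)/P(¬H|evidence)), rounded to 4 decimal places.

Prior odds = 4/58 = 0.068966. In log-odds, ln(0.068966) = -2.6741.
Add log likelihood ratios: ln(2.3143) + ln(1.6000) = 1.3091.
Posterior log-odds = -1.3650, so posterior odds = exp(-1.3650) = 0.25537.

Posterior odds ≈ 0.2554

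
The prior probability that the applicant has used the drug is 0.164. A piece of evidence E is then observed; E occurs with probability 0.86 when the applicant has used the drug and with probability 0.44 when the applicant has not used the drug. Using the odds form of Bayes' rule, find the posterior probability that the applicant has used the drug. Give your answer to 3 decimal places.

Posterior probability ≈ 0.277

Prior odds = 0.164/(1−0.164) = 0.19617.
Likelihood ratio for E = 0.86/0.44 = 1.9545.
Posterior odds = prior odds × LR = 0.38343.
Posterior probability = odds/(1+odds) = 0.38343/1.3834 = 0.277.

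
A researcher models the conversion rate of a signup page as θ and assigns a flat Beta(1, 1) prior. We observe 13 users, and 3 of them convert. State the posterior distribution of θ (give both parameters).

Posterior: Beta(4, 11)

The binomial likelihood is conjugate to the Beta prior: with 3 successes and 10 failures, the posterior is Beta(1+3, 1+10) = Beta(4, 11).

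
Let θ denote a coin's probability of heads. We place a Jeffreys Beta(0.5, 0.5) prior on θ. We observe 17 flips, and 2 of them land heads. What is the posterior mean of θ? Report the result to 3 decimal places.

Posterior mean ≈ 0.139

The binomial likelihood is conjugate to the Beta prior: with 2 successes and 15 failures, the posterior is Beta(0.5+2, 0.5+15) = Beta(2.5, 15.5).
E[θ | data] = 2.5/(2.5+15.5) = 0.139.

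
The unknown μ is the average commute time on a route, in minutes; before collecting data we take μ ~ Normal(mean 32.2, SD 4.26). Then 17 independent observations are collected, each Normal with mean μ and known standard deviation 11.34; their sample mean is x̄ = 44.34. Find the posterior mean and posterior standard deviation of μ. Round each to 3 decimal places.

Posterior mean ≈ 40.768; posterior SD ≈ 2.311

With known σ, the Normal prior is conjugate. Weight on the data is w = (n/σ²)/(n/σ² + 1/τ₀²) = 0.132197/(0.132197+0.0551037) = 0.70580.
Posterior mean = w·x̄ + (1−w)·μ₀ = 0.70580·44.34 + 0.29420·32.2 = 40.768. Posterior variance = 1/(0.132197+0.0551037) = 5.33900, so SD = 2.311.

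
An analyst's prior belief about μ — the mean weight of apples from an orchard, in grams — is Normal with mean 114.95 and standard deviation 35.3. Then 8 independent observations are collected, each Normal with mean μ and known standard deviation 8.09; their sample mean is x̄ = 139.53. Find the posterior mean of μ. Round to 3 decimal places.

With known σ, the Normal prior is conjugate. Weight on the data is w = (n/σ²)/(n/σ² + 1/τ₀²) = 0.122234/(0.122234+0.00080251) = 0.99348.
Posterior mean = w·x̄ + (1−w)·μ₀ = 0.99348·139.53 + 0.0065225·114.95 = 139.370.

Posterior mean ≈ 139.370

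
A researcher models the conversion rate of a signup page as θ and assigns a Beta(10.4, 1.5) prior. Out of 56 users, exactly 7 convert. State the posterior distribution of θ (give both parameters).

Posterior: Beta(17.4, 50.5)

Observing 7 successes and 49 failures updates Beta(10.4, 1.5) by adding the success and failure counts to the two shape parameters: α = 10.4+7 = 17.4, β = 1.5+49 = 50.5.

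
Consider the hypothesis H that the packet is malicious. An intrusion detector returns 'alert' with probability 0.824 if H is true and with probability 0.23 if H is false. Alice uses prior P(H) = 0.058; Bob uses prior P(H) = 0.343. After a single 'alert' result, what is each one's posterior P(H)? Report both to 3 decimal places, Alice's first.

P('+'|H) = 0.824, P('+'|¬H) = 0.23.
Alice: numerator 0.824·0.058 = 0.047792; evidence = 0.047792+0.23·0.942 = 0.26445; posterior = 0.181.
Bob: numerator 0.824·0.343 = 0.28263; evidence = 0.28263+0.23·0.657 = 0.43374; posterior = 0.652.

Alice: 0.181; Bob: 0.652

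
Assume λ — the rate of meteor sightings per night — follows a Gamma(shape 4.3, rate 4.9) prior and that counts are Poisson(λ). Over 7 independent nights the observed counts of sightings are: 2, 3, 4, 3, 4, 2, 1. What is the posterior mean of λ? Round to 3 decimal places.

Posterior mean ≈ 1.958

The Poisson likelihood adds the total count to the shape and the number of exposure periods to the rate. Here ∑xᵢ = 19 and n = 7, so shape 4.3→23.3 and rate 4.9→11.9.
Posterior mean = shape/rate = 23.3/11.9 = 1.958.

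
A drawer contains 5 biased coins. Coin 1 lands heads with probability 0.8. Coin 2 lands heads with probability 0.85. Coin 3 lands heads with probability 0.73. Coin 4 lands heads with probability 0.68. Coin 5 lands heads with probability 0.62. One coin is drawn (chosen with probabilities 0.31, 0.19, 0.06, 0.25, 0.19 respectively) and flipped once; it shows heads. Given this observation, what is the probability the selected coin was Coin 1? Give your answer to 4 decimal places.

P(heads|C1) = 0.8; P(heads|C2) = 0.85; P(heads|C3) = 0.73; P(heads|C4) = 0.68; P(heads|C5) = 0.62.
Prior × likelihood for each source: 0.31·0.8=0.2480, 0.19·0.85=0.1615, 0.06·0.73=0.04380, 0.25·0.68=0.1700, 0.19·0.62=0.1178. Summing gives P(heads) = 0.74110.
P(Coin 1 | heads) = 0.2480 / 0.74110 = 0.3346.

Posterior probability ≈ 0.3346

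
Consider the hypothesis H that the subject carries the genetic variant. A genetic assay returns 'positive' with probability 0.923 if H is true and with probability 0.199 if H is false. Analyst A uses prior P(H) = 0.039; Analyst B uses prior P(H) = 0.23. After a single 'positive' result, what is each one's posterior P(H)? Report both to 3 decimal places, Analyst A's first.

P('+'|H) = 0.923, P('+'|¬H) = 0.199.
Analyst A: numerator 0.923·0.039 = 0.035997; evidence = 0.035997+0.199·0.961 = 0.22724; posterior = 0.158.
Analyst B: numerator 0.923·0.23 = 0.21229; evidence = 0.21229+0.199·0.77 = 0.36552; posterior = 0.581.

Analyst A: 0.158; Analyst B: 0.581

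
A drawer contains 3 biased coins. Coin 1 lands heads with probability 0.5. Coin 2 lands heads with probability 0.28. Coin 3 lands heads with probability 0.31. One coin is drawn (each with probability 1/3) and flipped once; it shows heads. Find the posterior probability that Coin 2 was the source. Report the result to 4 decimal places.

Tabulate prior·likelihood by source: [1] prior 0.333333, lik 0.5, product 0.1667; [2] prior 0.333333, lik 0.28, product 0.09333; [3] prior 0.333333, lik 0.31, product 0.1033.
Normalizing constant = 0.36333; the posterior for Coin 2 is its product over the sum, 0.09333/0.36333 = 0.2569.

Posterior probability ≈ 0.2569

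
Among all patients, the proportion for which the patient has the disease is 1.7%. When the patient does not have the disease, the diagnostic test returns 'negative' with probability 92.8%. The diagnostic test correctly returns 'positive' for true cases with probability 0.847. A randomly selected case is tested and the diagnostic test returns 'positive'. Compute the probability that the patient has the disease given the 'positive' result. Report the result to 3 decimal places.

P(H | E) ≈ 0.169

Let H be the event that the patient has the disease. P(H) = 0.017, so P(¬H) = 0.983. With E the 'positive' result, P(E|H) = 0.847 and P(E|¬H) = 0.072.
P(E) = 0.847·0.017 + 0.072·0.983 = 0.014399 + 0.070776 = 0.085175.
By Bayes' theorem, P(H|E) = 0.014399 / 0.085175 = 0.169.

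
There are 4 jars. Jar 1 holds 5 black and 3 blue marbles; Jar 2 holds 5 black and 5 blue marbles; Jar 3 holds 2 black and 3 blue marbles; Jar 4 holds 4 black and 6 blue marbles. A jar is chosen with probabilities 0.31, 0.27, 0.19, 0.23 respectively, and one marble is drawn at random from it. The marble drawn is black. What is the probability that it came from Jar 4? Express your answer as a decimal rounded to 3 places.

P(black|Jar 1) = 0.625; P(black|Jar 2) = 0.5; P(black|Jar 3) = 0.4; P(black|Jar 4) = 0.4.
Prior × likelihood for each source: 0.31·0.625=0.1938, 0.27·0.5=0.1350, 0.19·0.4=0.07600, 0.23·0.4=0.09200. Summing gives P(black) = 0.49675.
P(Jar 4 | black) = 0.09200 / 0.49675 = 0.185.

Posterior probability ≈ 0.185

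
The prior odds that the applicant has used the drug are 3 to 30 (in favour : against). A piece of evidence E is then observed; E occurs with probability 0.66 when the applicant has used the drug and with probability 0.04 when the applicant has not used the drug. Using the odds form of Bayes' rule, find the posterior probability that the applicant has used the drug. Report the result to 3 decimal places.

Prior odds = 3/30 = 0.10000.
Likelihood ratio for E = 0.66/0.04 = 16.500.
Posterior odds = prior odds × LR = 1.6500.
Posterior probability = odds/(1+odds) = 1.6500/2.6500 = 0.623.

Posterior probability ≈ 0.623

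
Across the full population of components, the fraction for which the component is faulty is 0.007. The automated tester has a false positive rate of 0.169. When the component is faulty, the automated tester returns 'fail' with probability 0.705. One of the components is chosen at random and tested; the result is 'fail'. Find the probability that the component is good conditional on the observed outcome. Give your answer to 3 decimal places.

P(¬H | E) ≈ 0.971

Let H be the event that the component is faulty. P(H) = 0.007, so P(¬H) = 0.993. With E the 'fail' result, P(E|H) = 0.705 and P(E|¬H) = 0.169.
P(E) = 0.705·0.007 + 0.169·0.993 = 0.0049350 + 0.16782 = 0.17275.
By Bayes' theorem, P(H|E) = 0.0049350 / 0.17275 = 0.029. Hence P(¬H|E) = 1 − 0.029 = 0.971.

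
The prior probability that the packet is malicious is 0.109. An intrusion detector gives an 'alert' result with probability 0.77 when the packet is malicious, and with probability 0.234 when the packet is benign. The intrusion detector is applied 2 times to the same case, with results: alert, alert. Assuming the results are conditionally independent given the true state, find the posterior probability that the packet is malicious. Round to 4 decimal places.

Posterior P(H) ≈ 0.5698

With H the event that the packet is malicious, the joint likelihood of the observed sequence is P(data|H) = 0.77·0.77 = 0.59290 and P(data|¬H) = 0.234·0.234 = 0.054756.
Bayes: P(H|data) = 0.109·0.59290 / (0.109·0.59290 + 0.891·0.054756) = 0.064626/0.11341 = 0.5698.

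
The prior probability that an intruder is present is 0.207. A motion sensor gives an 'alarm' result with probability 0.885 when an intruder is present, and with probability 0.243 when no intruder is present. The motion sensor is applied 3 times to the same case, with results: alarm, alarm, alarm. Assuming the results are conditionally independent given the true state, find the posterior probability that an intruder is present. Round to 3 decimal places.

Posterior P(H) ≈ 0.927

With H the event that an intruder is present, the joint likelihood of the observed sequence is P(data|H) = 0.885·0.885·0.885 = 0.69315 and P(data|¬H) = 0.243·0.243·0.243 = 0.014349.
Bayes: P(H|data) = 0.207·0.69315 / (0.207·0.69315 + 0.793·0.014349) = 0.14348/0.15486 = 0.9265.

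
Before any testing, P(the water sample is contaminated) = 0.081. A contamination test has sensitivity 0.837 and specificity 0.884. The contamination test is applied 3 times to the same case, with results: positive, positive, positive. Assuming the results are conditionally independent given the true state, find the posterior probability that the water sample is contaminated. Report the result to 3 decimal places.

With H the event that the water sample is contaminated, the joint likelihood of the observed sequence is P(data|H) = 0.837·0.837·0.837 = 0.58638 and P(data|¬H) = 0.116·0.116·0.116 = 0.0015609.
Bayes: P(H|data) = 0.081·0.58638 / (0.081·0.58638 + 0.919·0.0015609) = 0.047496/0.048931 = 0.9707.

Posterior P(H) ≈ 0.971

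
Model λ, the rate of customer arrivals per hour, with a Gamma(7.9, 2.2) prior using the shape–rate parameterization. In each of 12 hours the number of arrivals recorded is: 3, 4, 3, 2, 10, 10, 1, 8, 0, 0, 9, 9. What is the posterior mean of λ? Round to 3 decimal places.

Total count ∑xᵢ = 59 over n = 12 hours.
Gamma is conjugate to the Poisson likelihood: posterior is Gamma(shape = 7.9+59 = 66.9, rate = 2.2+12 = 14.2).
Posterior mean = shape/rate = 66.9/14.2 = 4.711.

Posterior mean ≈ 4.711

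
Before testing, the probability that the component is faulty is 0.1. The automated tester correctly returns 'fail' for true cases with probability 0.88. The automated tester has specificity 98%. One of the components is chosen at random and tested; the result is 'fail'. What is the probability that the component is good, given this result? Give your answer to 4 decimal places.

Let H be the event that the component is faulty. P(H) = 0.1, so P(¬H) = 0.9. With E the 'fail' result, P(E|H) = 0.88 and P(E|¬H) = 0.02.
P(E) = 0.88·0.1 + 0.02·0.9 = 0.088000 + 0.018000 = 0.10600.
By Bayes' theorem, P(H|E) = 0.088000 / 0.10600 = 0.8302. Hence P(¬H|E) = 1 − 0.8302 = 0.1698.

P(¬H | E) ≈ 0.1698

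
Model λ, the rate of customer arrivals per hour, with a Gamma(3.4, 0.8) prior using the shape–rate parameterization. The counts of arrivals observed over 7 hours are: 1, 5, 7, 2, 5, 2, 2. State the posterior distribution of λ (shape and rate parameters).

Total count ∑xᵢ = 24 over n = 7 hours.
Gamma is conjugate to the Poisson likelihood: posterior is Gamma(shape = 3.4+24 = 27.4, rate = 0.8+7 = 7.8).

Posterior: Gamma(shape=27.4, rate=7.8)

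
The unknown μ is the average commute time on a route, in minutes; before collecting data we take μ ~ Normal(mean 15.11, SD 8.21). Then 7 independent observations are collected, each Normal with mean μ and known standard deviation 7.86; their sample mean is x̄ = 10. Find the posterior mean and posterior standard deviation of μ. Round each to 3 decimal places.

Posterior mean ≈ 10.592; posterior SD ≈ 2.794

Prior precision 1/τ₀² = 1/8.21² = 0.0148359; data precision n/σ² = 7/7.86² = 0.113306.
Posterior precision = 0.0148359 + 0.113306 = 0.128142, giving posterior SD = 1/√0.128142 = 2.794.
Posterior mean = (0.0148359·15.11 + 0.113306·10) / 0.128142 = 10.592.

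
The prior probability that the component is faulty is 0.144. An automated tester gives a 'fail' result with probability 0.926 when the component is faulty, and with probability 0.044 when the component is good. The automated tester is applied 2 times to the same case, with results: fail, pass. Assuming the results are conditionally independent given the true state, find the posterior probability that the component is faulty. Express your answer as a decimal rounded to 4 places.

Let H be the event that the component is faulty; start with P(H) = 0.144. P('fail'|H) = 0.926, P('fail'|¬H) = 0.044.
Update on result 1 ('fail'): P(H) ← 0.926·0.1440 / (0.926·0.1440 + 0.044·0.8560) = 0.13334/0.17101 = 0.7798.
Update on result 2 ('pass'): P(H) ← 0.074·0.7798 / (0.074·0.7798 + 0.956·0.2202) = 0.057702/0.26826 = 0.2151.

Posterior P(H) ≈ 0.2151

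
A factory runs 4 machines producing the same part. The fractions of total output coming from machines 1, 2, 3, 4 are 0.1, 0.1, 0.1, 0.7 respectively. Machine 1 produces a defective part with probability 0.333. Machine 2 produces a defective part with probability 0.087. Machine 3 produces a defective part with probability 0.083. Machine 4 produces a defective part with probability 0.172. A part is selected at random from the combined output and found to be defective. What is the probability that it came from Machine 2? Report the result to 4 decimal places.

P(defective|M1) = 0.333; P(defective|M2) = 0.087; P(defective|M3) = 0.083; P(defective|M4) = 0.172.
Prior × likelihood for each source: 0.1·0.333=0.03330, 0.1·0.087=0.008700, 0.1·0.083=0.008300, 0.7·0.172=0.1204. Summing gives P(defective) = 0.17070.
P(Machine 2 | defective) = 0.008700 / 0.17070 = 0.0510.

Posterior probability ≈ 0.0510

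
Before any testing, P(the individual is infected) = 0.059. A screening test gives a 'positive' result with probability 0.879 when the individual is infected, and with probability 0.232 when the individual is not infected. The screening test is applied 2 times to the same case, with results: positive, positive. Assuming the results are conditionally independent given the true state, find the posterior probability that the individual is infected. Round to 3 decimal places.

Posterior P(H) ≈ 0.474

Let H be the event that the individual is infected; start with P(H) = 0.059. P('positive'|H) = 0.879, P('positive'|¬H) = 0.232.
Update on result 1 ('positive'): P(H) ← 0.879·0.0590 / (0.879·0.0590 + 0.232·0.9410) = 0.051861/0.27017 = 0.1920.
Update on result 2 ('positive'): P(H) ← 0.879·0.1920 / (0.879·0.1920 + 0.232·0.8080) = 0.16873/0.35619 = 0.4737.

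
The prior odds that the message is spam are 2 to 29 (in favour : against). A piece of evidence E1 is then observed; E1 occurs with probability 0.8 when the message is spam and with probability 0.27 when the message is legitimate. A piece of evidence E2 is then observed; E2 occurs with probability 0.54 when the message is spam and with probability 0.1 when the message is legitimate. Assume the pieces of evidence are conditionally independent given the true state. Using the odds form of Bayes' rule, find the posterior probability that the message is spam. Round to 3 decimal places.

Prior odds = 2/29 = 0.068966.
Likelihood ratio for E1 = 0.8/0.27 = 2.9630.
Likelihood ratio for E2 = 0.54/0.1 = 5.4000.
Posterior odds = prior odds × LR₁ × LR₂ = 1.1034.
Posterior probability = odds/(1+odds) = 1.1034/2.1034 = 0.525.

Posterior probability ≈ 0.525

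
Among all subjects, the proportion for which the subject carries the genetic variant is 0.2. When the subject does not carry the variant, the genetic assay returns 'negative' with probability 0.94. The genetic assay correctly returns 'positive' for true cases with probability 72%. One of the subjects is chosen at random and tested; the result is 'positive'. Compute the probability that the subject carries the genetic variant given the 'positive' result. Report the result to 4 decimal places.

Let H be the event that the subject carries the genetic variant. P(H) = 0.2, so P(¬H) = 0.8. With E the 'positive' result, P(E|H) = 0.72 and P(E|¬H) = 0.06.
P(E) = 0.72·0.2 + 0.06·0.8 = 0.14400 + 0.048000 = 0.19200.
By Bayes' theorem, P(H|E) = 0.14400 / 0.19200 = 0.7500.

P(H | E) ≈ 0.7500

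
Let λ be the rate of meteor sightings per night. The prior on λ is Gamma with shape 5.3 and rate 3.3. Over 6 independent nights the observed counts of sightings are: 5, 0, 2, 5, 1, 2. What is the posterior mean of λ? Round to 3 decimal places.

The Poisson likelihood adds the total count to the shape and the number of exposure periods to the rate. Here ∑xᵢ = 15 and n = 6, so shape 5.3→20.3 and rate 3.3→9.3.
E[λ | data] = 20.3/9.3 = 2.183.

Posterior mean ≈ 2.183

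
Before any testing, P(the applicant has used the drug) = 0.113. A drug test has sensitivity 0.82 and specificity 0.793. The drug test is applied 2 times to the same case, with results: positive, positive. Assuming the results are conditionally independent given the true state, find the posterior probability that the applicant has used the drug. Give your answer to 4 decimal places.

With H the event that the applicant has used the drug, the joint likelihood of the observed sequence is P(data|H) = 0.82·0.82 = 0.67240 and P(data|¬H) = 0.207·0.207 = 0.042849.
Bayes: P(H|data) = 0.113·0.67240 / (0.113·0.67240 + 0.887·0.042849) = 0.075981/0.11399 = 0.6666.

Posterior P(H) ≈ 0.6666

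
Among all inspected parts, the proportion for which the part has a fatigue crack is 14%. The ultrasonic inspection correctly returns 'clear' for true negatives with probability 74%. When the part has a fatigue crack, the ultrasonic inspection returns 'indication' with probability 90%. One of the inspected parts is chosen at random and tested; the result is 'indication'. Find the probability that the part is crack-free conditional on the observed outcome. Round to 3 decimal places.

P(¬H | E) ≈ 0.640

Write H for 'the part has a fatigue crack'. Prior odds H:¬H = 0.14/0.86 = 0.16279. For the 'indication' outcome, the likelihood ratio is 0.9/0.26 = 3.4615.
Posterior odds = 0.16279 × 3.4615 = 0.56351, so P(H|E) = 0.56351/(1+0.56351) = 0.360. Then P(¬H|E) = 1 − 0.360 = 0.640.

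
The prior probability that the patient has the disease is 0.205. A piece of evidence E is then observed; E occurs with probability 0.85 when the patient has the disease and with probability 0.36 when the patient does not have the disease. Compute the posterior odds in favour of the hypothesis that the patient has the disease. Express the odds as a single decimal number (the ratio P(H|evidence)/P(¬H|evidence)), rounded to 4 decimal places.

Posterior odds ≈ 0.6088

Prior odds = 0.205/(1−0.205) = 0.25786.
Likelihood ratio for E = 0.85/0.36 = 2.3611.
Posterior odds = prior odds × LR = 0.60884.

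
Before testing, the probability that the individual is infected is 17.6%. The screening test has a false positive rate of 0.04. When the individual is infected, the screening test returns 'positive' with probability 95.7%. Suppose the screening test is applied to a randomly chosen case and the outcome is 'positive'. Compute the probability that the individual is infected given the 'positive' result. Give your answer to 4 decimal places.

P(H | E) ≈ 0.8363

Write H for 'the individual is infected'. Prior odds H:¬H = 0.176/0.824 = 0.21359. For the 'positive' outcome, the likelihood ratio is 0.957/0.04 = 23.925.
Posterior odds = 0.21359 × 23.925 = 5.1102, so P(H|E) = 5.1102/(1+5.1102) = 0.8363.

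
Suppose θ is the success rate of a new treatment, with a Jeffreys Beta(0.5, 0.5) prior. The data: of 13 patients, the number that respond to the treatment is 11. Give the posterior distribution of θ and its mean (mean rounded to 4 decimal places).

Posterior: Beta(11.5, 2.5); mean ≈ 0.8214

The binomial likelihood is conjugate to the Beta prior: with 11 successes and 2 failures, the posterior is Beta(0.5+11, 0.5+2) = Beta(11.5, 2.5).
Posterior mean = α/(α+β) = 11.5/14 = 0.8214.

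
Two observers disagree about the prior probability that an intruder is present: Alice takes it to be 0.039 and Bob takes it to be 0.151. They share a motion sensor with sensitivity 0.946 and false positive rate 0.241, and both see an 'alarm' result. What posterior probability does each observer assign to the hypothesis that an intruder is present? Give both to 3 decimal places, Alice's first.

Alice: 0.137; Bob: 0.411

The likelihood ratio for an 'alarm' result is 0.946/0.241 = 3.9253.
Alice: prior odds 0.039/0.961 = 0.040583; posterior odds 0.15930; posterior probability 0.137.
Bob: prior odds 0.151/0.849 = 0.17786; posterior odds 0.69814; posterior probability 0.411.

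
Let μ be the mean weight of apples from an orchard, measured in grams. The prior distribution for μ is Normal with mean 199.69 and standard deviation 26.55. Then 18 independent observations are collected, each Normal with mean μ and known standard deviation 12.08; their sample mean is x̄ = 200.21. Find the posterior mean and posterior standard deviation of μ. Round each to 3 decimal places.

Posterior mean ≈ 200.204; posterior SD ≈ 2.831

Prior precision 1/τ₀² = 1/26.55² = 0.00141864; data precision n/σ² = 18/12.08² = 0.123350.
Posterior precision = 0.00141864 + 0.123350 = 0.124768, giving posterior SD = 1/√0.124768 = 2.831.
Posterior mean = (0.00141864·199.69 + 0.123350·200.21) / 0.124768 = 200.204.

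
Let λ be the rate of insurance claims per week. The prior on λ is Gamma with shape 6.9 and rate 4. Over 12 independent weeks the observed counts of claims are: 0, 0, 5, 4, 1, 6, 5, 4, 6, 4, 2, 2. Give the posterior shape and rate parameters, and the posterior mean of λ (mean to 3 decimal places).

Total count ∑xᵢ = 39 over n = 12 weeks.
Gamma is conjugate to the Poisson likelihood: posterior is Gamma(shape = 6.9+39 = 45.9, rate = 4+12 = 16).
E[λ | data] = 45.9/16 = 2.869.

Posterior: Gamma(shape=45.9, rate=16); mean ≈ 2.869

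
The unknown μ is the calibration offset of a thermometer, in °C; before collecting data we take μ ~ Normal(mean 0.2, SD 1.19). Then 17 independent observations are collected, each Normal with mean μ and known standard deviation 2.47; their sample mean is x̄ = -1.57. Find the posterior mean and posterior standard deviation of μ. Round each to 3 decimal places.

With known σ, the Normal prior is conjugate. Weight on the data is w = (n/σ²)/(n/σ² + 1/τ₀²) = 2.78647/(2.78647+0.706165) = 0.79781.
Posterior mean = w·x̄ + (1−w)·μ₀ = 0.79781·-1.57 + 0.20219·0.2 = -1.212. Posterior variance = 1/(2.78647+0.706165) = 0.286316, so SD = 0.535.

Posterior mean ≈ -1.212; posterior SD ≈ 0.535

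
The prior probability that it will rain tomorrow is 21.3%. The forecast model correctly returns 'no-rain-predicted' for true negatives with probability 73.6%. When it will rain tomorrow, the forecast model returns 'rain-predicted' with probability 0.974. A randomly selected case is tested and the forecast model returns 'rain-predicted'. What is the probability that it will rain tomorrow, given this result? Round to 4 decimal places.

Write H for 'it will rain tomorrow'. Prior odds H:¬H = 0.213/0.787 = 0.27065. For the 'rain-predicted' outcome, the likelihood ratio is 0.974/0.264 = 3.6894.
Posterior odds = 0.27065 × 3.6894 = 0.99853, so P(H|E) = 0.99853/(1+0.99853) = 0.4996.

P(H | E) ≈ 0.4996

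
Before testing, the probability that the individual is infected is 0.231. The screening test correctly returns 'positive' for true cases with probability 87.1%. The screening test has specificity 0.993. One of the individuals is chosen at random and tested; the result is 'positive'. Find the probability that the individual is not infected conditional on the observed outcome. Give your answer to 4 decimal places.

Let H be the event that the individual is infected. P(H) = 0.231, so P(¬H) = 0.769. With E the 'positive' result, P(E|H) = 0.871 and P(E|¬H) = 0.007.
P(E) = 0.871·0.231 + 0.007·0.769 = 0.20120 + 0.0053830 = 0.20658.
By Bayes' theorem, P(H|E) = 0.20120 / 0.20658 = 0.9739. Hence P(¬H|E) = 1 − 0.9739 = 0.0261.

P(¬H | E) ≈ 0.0261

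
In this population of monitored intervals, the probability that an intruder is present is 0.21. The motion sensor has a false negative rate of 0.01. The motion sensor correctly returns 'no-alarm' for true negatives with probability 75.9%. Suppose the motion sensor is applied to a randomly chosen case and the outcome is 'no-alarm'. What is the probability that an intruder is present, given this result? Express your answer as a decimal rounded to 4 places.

Write H for 'an intruder is present'. Prior odds H:¬H = 0.21/0.79 = 0.26582. For the 'no-alarm' outcome, the likelihood ratio is 0.01/0.759 = 0.013175.
Posterior odds = 0.26582 × 0.013175 = 0.0035023, so P(H|E) = 0.0035023/(1+0.0035023) = 0.0035.

P(H | E) ≈ 0.0035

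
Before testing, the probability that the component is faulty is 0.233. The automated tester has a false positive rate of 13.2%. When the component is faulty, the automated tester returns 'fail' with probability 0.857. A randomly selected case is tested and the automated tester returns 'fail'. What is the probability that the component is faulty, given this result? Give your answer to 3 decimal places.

Write H for 'the component is faulty'. Prior odds H:¬H = 0.233/0.767 = 0.30378. For the 'fail' outcome, the likelihood ratio is 0.857/0.132 = 6.4924.
Posterior odds = 0.30378 × 6.4924 = 1.9723, so P(H|E) = 1.9723/(1+1.9723) = 0.664.

P(H | E) ≈ 0.664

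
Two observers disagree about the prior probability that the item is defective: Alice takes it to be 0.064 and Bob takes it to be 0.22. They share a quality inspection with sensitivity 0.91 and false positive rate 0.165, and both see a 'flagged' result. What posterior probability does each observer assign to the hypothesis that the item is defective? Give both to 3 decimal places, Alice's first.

P('+'|H) = 0.91, P('+'|¬H) = 0.165.
Alice: numerator 0.91·0.064 = 0.058240; evidence = 0.058240+0.165·0.936 = 0.21268; posterior = 0.274.
Bob: numerator 0.91·0.22 = 0.20020; evidence = 0.20020+0.165·0.78 = 0.32890; posterior = 0.609.

Alice: 0.274; Bob: 0.609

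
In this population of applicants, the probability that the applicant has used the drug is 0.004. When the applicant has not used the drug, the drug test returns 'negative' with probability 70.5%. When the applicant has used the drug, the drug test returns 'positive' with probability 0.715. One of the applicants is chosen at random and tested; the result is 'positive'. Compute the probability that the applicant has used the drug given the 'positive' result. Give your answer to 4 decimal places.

Let H be the event that the applicant has used the drug. P(H) = 0.004, so P(¬H) = 0.996. With E the 'positive' result, P(E|H) = 0.715 and P(E|¬H) = 0.295.
P(E) = 0.715·0.004 + 0.295·0.996 = 0.0028600 + 0.29382 = 0.29668.
By Bayes' theorem, P(H|E) = 0.0028600 / 0.29668 = 0.0096.

P(H | E) ≈ 0.0096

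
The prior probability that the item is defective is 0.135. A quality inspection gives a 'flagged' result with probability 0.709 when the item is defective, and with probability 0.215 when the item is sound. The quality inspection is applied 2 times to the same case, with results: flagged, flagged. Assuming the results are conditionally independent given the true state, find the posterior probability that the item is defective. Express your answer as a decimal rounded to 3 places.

Posterior P(H) ≈ 0.629

With H the event that the item is defective, the joint likelihood of the observed sequence is P(data|H) = 0.709·0.709 = 0.50268 and P(data|¬H) = 0.215·0.215 = 0.046225.
Bayes: P(H|data) = 0.135·0.50268 / (0.135·0.50268 + 0.865·0.046225) = 0.067862/0.10785 = 0.6292.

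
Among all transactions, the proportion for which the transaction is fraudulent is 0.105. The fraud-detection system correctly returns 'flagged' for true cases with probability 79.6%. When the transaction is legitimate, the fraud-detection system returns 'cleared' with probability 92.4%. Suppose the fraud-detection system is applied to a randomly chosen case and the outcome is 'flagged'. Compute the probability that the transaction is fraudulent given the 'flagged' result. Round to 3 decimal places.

Write H for 'the transaction is fraudulent'. Prior odds H:¬H = 0.105/0.895 = 0.11732. For the 'flagged' outcome, the likelihood ratio is 0.796/0.076 = 10.474.
Posterior odds = 0.11732 × 10.474 = 1.2288, so P(H|E) = 1.2288/(1+1.2288) = 0.551.

P(H | E) ≈ 0.551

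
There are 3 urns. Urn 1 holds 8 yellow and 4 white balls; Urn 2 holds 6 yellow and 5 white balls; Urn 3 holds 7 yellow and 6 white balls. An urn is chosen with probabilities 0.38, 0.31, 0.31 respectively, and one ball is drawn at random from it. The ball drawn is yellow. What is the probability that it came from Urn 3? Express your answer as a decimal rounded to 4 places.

Posterior probability ≈ 0.2832

Tabulate prior·likelihood by source: [1] prior 0.38, lik 0.6667, product 0.2533; [2] prior 0.31, lik 0.5455, product 0.1691; [3] prior 0.31, lik 0.5385, product 0.1669.
Normalizing constant = 0.58935; the posterior for Urn 3 is its product over the sum, 0.1669/0.58935 = 0.2832.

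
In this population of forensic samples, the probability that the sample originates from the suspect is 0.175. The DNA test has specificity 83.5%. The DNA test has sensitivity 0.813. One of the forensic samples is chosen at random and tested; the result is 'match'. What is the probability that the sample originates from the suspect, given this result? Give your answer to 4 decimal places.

P(H | E) ≈ 0.5110

Let H be the event that the sample originates from the suspect. P(H) = 0.175, so P(¬H) = 0.825. With E the 'match' result, P(E|H) = 0.813 and P(E|¬H) = 0.165.
P(E) = 0.813·0.175 + 0.165·0.825 = 0.14227 + 0.13612 = 0.27840.
By Bayes' theorem, P(H|E) = 0.14227 / 0.27840 = 0.5110.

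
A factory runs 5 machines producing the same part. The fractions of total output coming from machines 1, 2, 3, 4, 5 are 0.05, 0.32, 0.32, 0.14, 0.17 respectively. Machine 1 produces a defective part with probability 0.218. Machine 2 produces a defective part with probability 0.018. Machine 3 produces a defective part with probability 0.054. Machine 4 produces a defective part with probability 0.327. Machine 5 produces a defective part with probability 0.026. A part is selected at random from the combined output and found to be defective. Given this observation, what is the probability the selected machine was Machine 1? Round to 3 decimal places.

Posterior probability ≈ 0.130

Tabulate prior·likelihood by source: [1] prior 0.05, lik 0.218, product 0.01090; [2] prior 0.32, lik 0.018, product 0.005760; [3] prior 0.32, lik 0.054, product 0.01728; [4] prior 0.14, lik 0.327, product 0.04578; [5] prior 0.17, lik 0.026, product 0.004420.
Normalizing constant = 0.084140; the posterior for Machine 1 is its product over the sum, 0.01090/0.084140 = 0.130.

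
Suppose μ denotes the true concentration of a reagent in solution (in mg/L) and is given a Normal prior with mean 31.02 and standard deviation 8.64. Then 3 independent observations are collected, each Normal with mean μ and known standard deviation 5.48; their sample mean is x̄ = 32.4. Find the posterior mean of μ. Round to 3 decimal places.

With known σ, the Normal prior is conjugate. Weight on the data is w = (n/σ²)/(n/σ² + 1/τ₀²) = 0.0998988/(0.0998988+0.0133959) = 0.88176.
Posterior mean = w·x̄ + (1−w)·μ₀ = 0.88176·32.4 + 0.11824·31.02 = 32.237.

Posterior mean ≈ 32.237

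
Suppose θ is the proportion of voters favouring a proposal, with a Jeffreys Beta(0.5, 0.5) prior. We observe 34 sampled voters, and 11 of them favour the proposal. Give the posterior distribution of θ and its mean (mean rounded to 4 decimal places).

Observing 11 successes and 23 failures updates Beta(0.5, 0.5) by adding the success and failure counts to the two shape parameters: α = 0.5+11 = 11.5, β = 0.5+23 = 23.5.
E[θ | data] = 11.5/(11.5+23.5) = 0.3286.

Posterior: Beta(11.5, 23.5); mean ≈ 0.3286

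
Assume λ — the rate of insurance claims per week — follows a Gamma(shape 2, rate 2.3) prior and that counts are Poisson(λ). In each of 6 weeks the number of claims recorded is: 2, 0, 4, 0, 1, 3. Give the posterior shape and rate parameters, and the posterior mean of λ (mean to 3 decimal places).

Total count ∑xᵢ = 10 over n = 6 weeks.
Gamma is conjugate to the Poisson likelihood: posterior is Gamma(shape = 2+10 = 12, rate = 2.3+6 = 8.3).
Posterior mean = shape/rate = 12/8.3 = 1.446.

Posterior: Gamma(shape=12, rate=8.3); mean ≈ 1.446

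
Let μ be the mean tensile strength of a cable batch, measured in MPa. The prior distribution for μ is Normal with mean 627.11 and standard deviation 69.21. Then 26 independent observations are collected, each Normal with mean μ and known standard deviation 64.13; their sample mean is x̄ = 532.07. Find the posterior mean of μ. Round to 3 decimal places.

Prior precision 1/τ₀² = 1/69.21² = 0.00020877; data precision n/σ² = 26/64.13² = 0.00632195.
Posterior precision = 0.00020877 + 0.00632195 = 0.00653071.
Posterior mean = (0.00020877·627.11 + 0.00632195·532.07) / 0.00653071 = 535.108.

Posterior mean ≈ 535.108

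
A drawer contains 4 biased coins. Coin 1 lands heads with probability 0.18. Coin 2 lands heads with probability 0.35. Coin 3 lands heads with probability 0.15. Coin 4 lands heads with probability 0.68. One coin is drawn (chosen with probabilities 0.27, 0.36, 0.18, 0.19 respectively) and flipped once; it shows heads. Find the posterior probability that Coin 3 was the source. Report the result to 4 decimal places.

Posterior probability ≈ 0.0816

Tabulate prior·likelihood by source: [1] prior 0.27, lik 0.18, product 0.04860; [2] prior 0.36, lik 0.35, product 0.1260; [3] prior 0.18, lik 0.15, product 0.02700; [4] prior 0.19, lik 0.68, product 0.1292.
Normalizing constant = 0.33080; the posterior for Coin 3 is its product over the sum, 0.02700/0.33080 = 0.0816.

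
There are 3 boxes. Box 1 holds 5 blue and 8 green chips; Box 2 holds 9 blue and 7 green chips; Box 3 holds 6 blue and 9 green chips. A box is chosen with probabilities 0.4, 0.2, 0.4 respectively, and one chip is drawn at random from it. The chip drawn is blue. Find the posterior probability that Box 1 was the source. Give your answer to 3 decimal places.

P(blue|Box 1) = 0.3846; P(blue|Box 2) = 0.5625; P(blue|Box 3) = 0.4.
Prior × likelihood for each source: 0.4·0.3846=0.1538, 0.2·0.5625=0.1125, 0.4·0.4=0.1600. Summing gives P(blue) = 0.42635.
P(Box 1 | blue) = 0.1538 / 0.42635 = 0.361.

Posterior probability ≈ 0.361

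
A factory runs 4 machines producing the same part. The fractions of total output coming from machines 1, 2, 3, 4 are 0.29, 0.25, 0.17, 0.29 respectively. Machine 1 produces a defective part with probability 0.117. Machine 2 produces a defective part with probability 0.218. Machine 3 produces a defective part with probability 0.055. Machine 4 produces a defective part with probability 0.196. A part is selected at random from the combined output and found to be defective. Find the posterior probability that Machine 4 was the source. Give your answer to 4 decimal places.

Posterior probability ≈ 0.3676

P(defective|M1) = 0.117; P(defective|M2) = 0.218; P(defective|M3) = 0.055; P(defective|M4) = 0.196.
Prior × likelihood for each source: 0.29·0.117=0.03393, 0.25·0.218=0.05450, 0.17·0.055=0.009350, 0.29·0.196=0.05684. Summing gives P(defective) = 0.15462.
P(Machine 4 | defective) = 0.05684 / 0.15462 = 0.3676.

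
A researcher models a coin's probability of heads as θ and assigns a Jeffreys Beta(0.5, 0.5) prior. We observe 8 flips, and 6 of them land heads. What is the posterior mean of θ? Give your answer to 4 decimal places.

Posterior mean ≈ 0.7222

Observing 6 successes and 2 failures updates Beta(0.5, 0.5) by adding the success and failure counts to the two shape parameters: α = 0.5+6 = 6.5, β = 0.5+2 = 2.5.
Posterior mean = α/(α+β) = 6.5/9 = 0.7222.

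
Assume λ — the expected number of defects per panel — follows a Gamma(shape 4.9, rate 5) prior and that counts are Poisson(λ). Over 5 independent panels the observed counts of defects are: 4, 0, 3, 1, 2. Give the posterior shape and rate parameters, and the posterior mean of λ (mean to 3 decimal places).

Posterior: Gamma(shape=14.9, rate=10); mean ≈ 1.490

The Poisson likelihood adds the total count to the shape and the number of exposure periods to the rate. Here ∑xᵢ = 10 and n = 5, so shape 4.9→14.9 and rate 5→10.
Posterior mean = shape/rate = 14.9/10 = 1.490.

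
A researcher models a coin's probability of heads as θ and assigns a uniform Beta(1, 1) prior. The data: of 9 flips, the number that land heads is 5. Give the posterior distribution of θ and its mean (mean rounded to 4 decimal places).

Posterior: Beta(6, 5); mean ≈ 0.5455

Observing 5 successes and 4 failures updates Beta(1, 1) by adding the success and failure counts to the two shape parameters: α = 1+5 = 6, β = 1+4 = 5.
E[θ | data] = 6/(6+5) = 0.5455.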